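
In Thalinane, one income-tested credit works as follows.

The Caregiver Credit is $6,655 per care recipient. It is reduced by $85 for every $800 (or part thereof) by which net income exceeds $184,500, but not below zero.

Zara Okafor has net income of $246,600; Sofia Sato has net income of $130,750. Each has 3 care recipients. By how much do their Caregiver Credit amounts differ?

$6,630

Zara ($246,600): Caregiver Credit: base = 3 × $6,655 = $19,965. income exceeds $184,500 by $62,100, which is 78 full-or-partial $800 increments; reduction = 78 × $85 = $6,630, leaving $13,335.
Sofia ($130,750): Caregiver Credit: base = 3 × $6,655 = $19,965. $130,750 is at or below the $184,500 threshold, so the full $19,965 applies.
Difference: |$13,335 − $19,965| = $6,630.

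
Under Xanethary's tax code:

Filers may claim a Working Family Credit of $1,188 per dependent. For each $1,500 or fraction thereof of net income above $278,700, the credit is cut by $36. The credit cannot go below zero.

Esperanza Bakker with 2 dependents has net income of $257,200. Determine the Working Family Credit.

Working Family Credit: base = 2 × $1,188 = $2,376. $257,200 is at or below the $278,700 threshold, so the full $2,376 applies.

$2,376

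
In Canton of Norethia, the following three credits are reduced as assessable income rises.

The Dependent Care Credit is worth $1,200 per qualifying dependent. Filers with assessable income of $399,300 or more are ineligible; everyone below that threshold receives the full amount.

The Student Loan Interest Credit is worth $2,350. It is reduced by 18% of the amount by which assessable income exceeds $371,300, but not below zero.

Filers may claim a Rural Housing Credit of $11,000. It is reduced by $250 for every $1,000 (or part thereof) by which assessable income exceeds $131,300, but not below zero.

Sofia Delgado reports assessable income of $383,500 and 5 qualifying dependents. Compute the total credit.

$6,154

Dependent Care Credit: base = 5 × $1,200 = $6,000. $383,500 is below the $399,300 cutoff, so the full $6,000 applies.
Student Loan Interest Credit: 18% of the $12,200 excess over $371,300 is $2,196; credit = $2,350 − $2,196 = $154.
Rural Housing Credit: income exceeds $131,300 by $252,200 → 253 increments × $250 = $63,250 ≥ base, so the credit is $0.
Total: $6,000 + $154 + $0 = $6,154.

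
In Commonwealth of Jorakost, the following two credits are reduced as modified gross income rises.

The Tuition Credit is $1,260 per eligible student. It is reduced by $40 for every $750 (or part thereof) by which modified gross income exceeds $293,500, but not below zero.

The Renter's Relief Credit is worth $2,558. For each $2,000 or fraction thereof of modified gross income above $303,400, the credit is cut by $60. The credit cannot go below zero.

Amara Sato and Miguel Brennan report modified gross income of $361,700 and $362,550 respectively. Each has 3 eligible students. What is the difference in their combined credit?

Amara ($361,700): Tuition Credit: base = 3 × $1,260 = $3,780. income exceeds $293,500 by $68,200, which is 91 full-or-partial $750 increments; reduction = 91 × $40 = $3,640, leaving $140. Renter's Relief Credit: income exceeds $303,400 by $58,300, which is 30 full-or-partial $2,000 increments; reduction = 30 × $60 = $1,800, leaving $758. total $140 + $758 = $898
Miguel ($362,550): Tuition Credit: base = 3 × $1,260 = $3,780. income exceeds $293,500 by $69,050, which is 93 full-or-partial $750 increments; reduction = 93 × $40 = $3,720, leaving $60. Renter's Relief Credit: income exceeds $303,400 by $59,150, which is 30 full-or-partial $2,000 increments; reduction = 30 × $60 = $1,800, leaving $758. total $60 + $758 = $818
Difference: |$898 − $818| = $80.

$80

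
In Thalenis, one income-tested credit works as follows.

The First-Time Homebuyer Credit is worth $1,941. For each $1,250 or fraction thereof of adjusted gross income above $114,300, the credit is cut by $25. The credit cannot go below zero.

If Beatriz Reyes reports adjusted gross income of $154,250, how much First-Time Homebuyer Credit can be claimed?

$1,141

First-Time Homebuyer Credit: income exceeds $114,300 by $39,950, which is 32 full-or-partial $1,250 increments; reduction = 32 × $25 = $800, leaving $1,141.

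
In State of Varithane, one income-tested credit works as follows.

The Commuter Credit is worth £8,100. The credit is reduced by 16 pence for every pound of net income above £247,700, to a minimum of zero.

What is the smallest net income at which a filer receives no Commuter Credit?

£298,325

The credit falls by 16% of each pound above £247,700, so it reaches zero when the excess is £8,100 / 16% = £50,625: income = £247,700 + £50,625 = £298,325.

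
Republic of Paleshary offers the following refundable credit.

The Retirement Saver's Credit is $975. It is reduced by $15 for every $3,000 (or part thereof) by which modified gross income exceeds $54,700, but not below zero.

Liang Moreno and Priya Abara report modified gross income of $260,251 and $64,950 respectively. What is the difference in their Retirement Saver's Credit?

Liang ($260,251): Retirement Saver's Credit: income exceeds $54,700 by $205,551 → 69 increments × $15 = $1,035 ≥ base, so the credit is $0.
Priya ($64,950): Retirement Saver's Credit: income exceeds $54,700 by $10,250, which is 4 full-or-partial $3,000 increments; reduction = 4 × $15 = $60, leaving $915.
Difference: |$0 − $915| = $915.

$915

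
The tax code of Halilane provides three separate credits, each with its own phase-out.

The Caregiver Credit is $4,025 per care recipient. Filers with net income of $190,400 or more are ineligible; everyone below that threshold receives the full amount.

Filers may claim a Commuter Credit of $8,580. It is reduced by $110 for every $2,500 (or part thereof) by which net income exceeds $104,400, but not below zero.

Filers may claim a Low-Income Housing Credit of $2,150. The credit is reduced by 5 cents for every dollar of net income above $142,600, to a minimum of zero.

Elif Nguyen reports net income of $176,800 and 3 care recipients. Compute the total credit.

Caregiver Credit: base = 3 × $4,025 = $12,075. $176,800 is below the $190,400 cutoff, so the full $12,075 applies.
Commuter Credit: income exceeds $104,400 by $72,400, which is 29 full-or-partial $2,500 increments; reduction = 29 × $110 = $3,190, leaving $5,390.
Low-Income Housing Credit: 5% of the $34,200 excess over $142,600 is $1,710; credit = $2,150 − $1,710 = $440.
Total: $12,075 + $5,390 + $440 = $17,905.

$17,905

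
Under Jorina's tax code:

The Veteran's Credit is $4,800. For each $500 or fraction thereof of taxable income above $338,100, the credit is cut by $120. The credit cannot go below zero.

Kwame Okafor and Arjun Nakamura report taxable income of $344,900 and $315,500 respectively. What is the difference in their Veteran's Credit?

Kwame ($344,900): Veteran's Credit: income exceeds $338,100 by $6,800, which is 14 full-or-partial $500 increments; reduction = 14 × $120 = $1,680, leaving $3,120.
Arjun ($315,500): Veteran's Credit: $315,500 is at or below the $338,100 threshold, so the full $4,800 applies.
Difference: |$3,120 − $4,800| = $1,680.

$1,680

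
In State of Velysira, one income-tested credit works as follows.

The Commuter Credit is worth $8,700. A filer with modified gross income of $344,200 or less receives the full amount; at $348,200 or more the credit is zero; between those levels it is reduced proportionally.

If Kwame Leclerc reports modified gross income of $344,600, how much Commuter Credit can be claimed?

Commuter Credit: $344,600 is $400 into a $4,000 phase-out range, leaving 3,600/4,000 of the credit: $8,700 × 3,600/4,000 = $7,830.

$7,830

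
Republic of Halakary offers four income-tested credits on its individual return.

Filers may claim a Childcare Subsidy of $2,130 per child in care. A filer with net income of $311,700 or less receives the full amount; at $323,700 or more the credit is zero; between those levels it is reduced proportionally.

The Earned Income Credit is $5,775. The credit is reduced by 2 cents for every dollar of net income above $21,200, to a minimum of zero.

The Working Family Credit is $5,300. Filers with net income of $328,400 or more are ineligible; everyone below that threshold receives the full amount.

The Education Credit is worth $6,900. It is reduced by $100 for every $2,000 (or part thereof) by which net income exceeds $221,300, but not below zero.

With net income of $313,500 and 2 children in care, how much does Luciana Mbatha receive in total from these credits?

$11,121

Childcare Subsidy: base = 2 × $2,130 = $4,260. $313,500 is $1,800 into a $12,000 phase-out range, leaving 10,200/12,000 of the credit: $4,260 × 10,200/12,000 = $3,621.
Earned Income Credit: 2% of the $292,300 excess over $21,200 is $5,846 ≥ base, so the credit is $0.
Working Family Credit: $313,500 is below the $328,400 cutoff, so the full $5,300 applies.
Education Credit: income exceeds $221,300 by $92,200, which is 47 full-or-partial $2,000 increments; reduction = 47 × $100 = $4,700, leaving $2,200.
Total: $3,621 + $0 + $5,300 + $2,200 = $11,121.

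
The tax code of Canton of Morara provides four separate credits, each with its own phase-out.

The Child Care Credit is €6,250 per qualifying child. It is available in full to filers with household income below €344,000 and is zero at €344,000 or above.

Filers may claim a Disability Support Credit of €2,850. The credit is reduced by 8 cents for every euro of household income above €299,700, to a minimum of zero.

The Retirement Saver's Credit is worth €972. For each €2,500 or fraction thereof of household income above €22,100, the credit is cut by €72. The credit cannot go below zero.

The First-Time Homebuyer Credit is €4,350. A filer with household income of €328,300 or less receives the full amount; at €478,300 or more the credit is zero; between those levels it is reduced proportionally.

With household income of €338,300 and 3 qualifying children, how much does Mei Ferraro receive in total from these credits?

€22,810

Child Care Credit: base = 3 × €6,250 = €18,750. €338,300 is below the €344,000 cutoff, so the full €18,750 applies.
Disability Support Credit: 8% of the €38,600 excess over €299,700 is €3,088 ≥ base, so the credit is €0.
Retirement Saver's Credit: income exceeds €22,100 by €316,200 → 127 increments × €72 = €9,144 ≥ base, so the credit is €0.
First-Time Homebuyer Credit: €338,300 is €10,000 into a €150,000 phase-out range, leaving 140,000/150,000 of the credit: €4,350 × 140,000/150,000 = €4,060.
Total: €18,750 + €0 + €0 + €4,060 = €22,810.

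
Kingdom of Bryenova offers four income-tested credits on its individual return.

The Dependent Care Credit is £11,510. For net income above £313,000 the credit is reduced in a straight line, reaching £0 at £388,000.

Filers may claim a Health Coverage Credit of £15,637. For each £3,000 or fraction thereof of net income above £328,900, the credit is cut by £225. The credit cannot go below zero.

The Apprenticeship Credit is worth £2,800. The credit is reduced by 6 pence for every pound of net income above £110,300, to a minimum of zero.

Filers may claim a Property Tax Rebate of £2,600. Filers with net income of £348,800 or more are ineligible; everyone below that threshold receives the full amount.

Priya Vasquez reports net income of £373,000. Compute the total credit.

£14,564

Dependent Care Credit: £373,000 is £60,000 into a £75,000 phase-out range, leaving 15,000/75,000 of the credit: £11,510 × 15,000/75,000 = £2,302.
Health Coverage Credit: income exceeds £328,900 by £44,100, which is 15 full-or-partial £3,000 increments; reduction = 15 × £225 = £3,375, leaving £12,262.
Apprenticeship Credit: 6% of the £262,700 excess over £110,300 is £15,762 ≥ base, so the credit is £0.
Property Tax Rebate: £373,000 meets or exceeds the £348,800 cutoff, so the credit is £0.
Total: £2,302 + £12,262 + £0 + £0 = £14,564.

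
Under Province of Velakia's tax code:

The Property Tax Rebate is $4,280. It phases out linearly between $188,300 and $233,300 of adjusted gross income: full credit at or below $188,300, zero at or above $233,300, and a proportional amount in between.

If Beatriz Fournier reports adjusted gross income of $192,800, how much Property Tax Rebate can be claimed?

$3,852

Property Tax Rebate: $192,800 is $4,500 into a $45,000 phase-out range, leaving 40,500/45,000 of the credit: $4,280 × 40,500/45,000 = $3,852.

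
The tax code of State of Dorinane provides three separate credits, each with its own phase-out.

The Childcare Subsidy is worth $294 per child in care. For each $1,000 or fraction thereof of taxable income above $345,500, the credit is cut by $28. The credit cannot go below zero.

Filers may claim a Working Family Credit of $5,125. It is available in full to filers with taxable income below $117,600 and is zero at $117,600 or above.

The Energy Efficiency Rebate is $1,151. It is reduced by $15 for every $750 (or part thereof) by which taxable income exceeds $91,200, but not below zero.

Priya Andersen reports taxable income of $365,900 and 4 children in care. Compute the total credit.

Childcare Subsidy: base = 4 × $294 = $1,176. income exceeds $345,500 by $20,400, which is 21 full-or-partial $1,000 increments; reduction = 21 × $28 = $588, leaving $588.
Working Family Credit: $365,900 meets or exceeds the $117,600 cutoff, so the credit is $0.
Energy Efficiency Rebate: income exceeds $91,200 by $274,700 → 367 increments × $15 = $5,505 ≥ base, so the credit is $0.
Total: $588 + $0 + $0 = $588.

$588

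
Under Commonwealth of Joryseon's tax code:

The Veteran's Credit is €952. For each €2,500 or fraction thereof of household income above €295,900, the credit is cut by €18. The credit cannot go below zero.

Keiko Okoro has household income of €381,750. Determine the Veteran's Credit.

€322

Veteran's Credit: income exceeds €295,900 by €85,850, which is 35 full-or-partial €2,500 increments; reduction = 35 × €18 = €630, leaving €322.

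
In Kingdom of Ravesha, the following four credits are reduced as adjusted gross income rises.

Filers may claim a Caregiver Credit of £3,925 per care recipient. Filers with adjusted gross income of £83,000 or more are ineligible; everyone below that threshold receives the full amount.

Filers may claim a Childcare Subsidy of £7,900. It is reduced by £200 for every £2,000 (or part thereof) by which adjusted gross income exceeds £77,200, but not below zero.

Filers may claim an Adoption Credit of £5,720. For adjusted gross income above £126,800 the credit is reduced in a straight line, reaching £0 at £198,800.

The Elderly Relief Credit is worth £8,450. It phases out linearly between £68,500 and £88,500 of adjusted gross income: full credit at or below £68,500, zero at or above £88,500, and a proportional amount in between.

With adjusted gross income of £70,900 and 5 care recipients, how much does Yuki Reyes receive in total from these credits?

£40,681

Caregiver Credit: base = 5 × £3,925 = £19,625. £70,900 is below the £83,000 cutoff, so the full £19,625 applies.
Childcare Subsidy: £70,900 is at or below the £77,200 threshold, so the full £7,900 applies.
Adoption Credit: £70,900 is at or below the £126,800 threshold, so the full £5,720 applies.
Elderly Relief Credit: £70,900 is £2,400 into a £20,000 phase-out range, leaving 17,600/20,000 of the credit: £8,450 × 17,600/20,000 = £7,436.
Total: £19,625 + £7,900 + £5,720 + £7,436 = £40,681.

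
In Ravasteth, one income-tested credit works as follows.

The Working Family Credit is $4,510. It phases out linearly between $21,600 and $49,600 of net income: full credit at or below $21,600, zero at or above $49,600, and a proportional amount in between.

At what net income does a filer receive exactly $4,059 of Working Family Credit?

$24,400

$4,059 is 4,059/4,510 of the full $4,510, so 451/4,510 of the $28,000 range has been used: income = $21,600 + $28,000 × 451/4,510 = $24,400.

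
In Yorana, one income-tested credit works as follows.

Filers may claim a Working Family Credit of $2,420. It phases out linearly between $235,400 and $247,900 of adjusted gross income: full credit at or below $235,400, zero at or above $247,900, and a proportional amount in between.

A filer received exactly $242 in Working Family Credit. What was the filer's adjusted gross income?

$242 is 242/2,420 of the full $2,420, so 2,178/2,420 of the $12,500 range has been used: income = $235,400 + $12,500 × 2,178/2,420 = $246,650.

$246,650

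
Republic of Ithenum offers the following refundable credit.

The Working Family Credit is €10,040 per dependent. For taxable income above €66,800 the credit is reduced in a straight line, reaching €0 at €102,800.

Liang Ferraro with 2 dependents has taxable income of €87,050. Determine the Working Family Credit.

€8,785

Working Family Credit: base = 2 × €10,040 = €20,080. €87,050 is €20,250 into a €36,000 phase-out range, leaving 15,750/36,000 of the credit: €20,080 × 15,750/36,000 = €8,785.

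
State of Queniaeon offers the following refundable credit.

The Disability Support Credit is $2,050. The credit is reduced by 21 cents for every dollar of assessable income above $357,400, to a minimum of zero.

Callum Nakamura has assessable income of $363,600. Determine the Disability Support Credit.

Disability Support Credit: 21% of the $6,200 excess over $357,400 is $1,302; credit = $2,050 − $1,302 = $748.

$748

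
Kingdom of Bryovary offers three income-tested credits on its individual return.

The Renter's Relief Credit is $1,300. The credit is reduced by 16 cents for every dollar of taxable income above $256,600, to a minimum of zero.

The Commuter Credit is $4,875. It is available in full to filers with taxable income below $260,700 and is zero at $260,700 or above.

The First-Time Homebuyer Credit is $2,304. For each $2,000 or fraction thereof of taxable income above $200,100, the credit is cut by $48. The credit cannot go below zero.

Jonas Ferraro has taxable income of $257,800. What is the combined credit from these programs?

Renter's Relief Credit: 16% of the $1,200 excess over $256,600 is $192; credit = $1,300 − $192 = $1,108.
Commuter Credit: $257,800 is below the $260,700 cutoff, so the full $4,875 applies.
First-Time Homebuyer Credit: income exceeds $200,100 by $57,700, which is 29 full-or-partial $2,000 increments; reduction = 29 × $48 = $1,392, leaving $912.
Total: $1,108 + $4,875 + $912 = $6,895.

$6,895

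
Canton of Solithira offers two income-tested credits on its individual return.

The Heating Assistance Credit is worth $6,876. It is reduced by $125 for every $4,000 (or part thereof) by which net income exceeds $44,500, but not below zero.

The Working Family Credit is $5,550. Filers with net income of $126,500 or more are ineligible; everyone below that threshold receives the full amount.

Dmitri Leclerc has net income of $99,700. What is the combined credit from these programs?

$10,676

Heating Assistance Credit: income exceeds $44,500 by $55,200, which is 14 full-or-partial $4,000 increments; reduction = 14 × $125 = $1,750, leaving $5,126.
Working Family Credit: $99,700 is below the $126,500 cutoff, so the full $5,550 applies.
Total: $5,126 + $5,550 = $10,676.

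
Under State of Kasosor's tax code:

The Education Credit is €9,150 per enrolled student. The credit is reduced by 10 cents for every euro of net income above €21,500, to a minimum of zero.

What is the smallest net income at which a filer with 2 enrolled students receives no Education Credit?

€204,500

Full credit = 2 × €9,150 = €18,300.
The credit falls by 10% of each euro above €21,500, so it reaches zero when the excess is €18,300 / 10% = €183,000: income = €21,500 + €183,000 = €204,500.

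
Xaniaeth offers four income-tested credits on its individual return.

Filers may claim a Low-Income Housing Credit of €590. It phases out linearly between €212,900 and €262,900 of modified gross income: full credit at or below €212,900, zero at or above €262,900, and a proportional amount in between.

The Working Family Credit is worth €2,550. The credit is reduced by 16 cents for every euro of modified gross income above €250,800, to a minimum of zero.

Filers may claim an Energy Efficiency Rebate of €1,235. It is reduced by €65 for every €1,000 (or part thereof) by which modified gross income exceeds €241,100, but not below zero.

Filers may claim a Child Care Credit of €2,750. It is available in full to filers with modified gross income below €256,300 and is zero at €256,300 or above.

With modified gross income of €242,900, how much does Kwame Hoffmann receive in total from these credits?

€6,641

Low-Income Housing Credit: €242,900 is €30,000 into a €50,000 phase-out range, leaving 20,000/50,000 of the credit: €590 × 20,000/50,000 = €236.
Working Family Credit: €242,900 is at or below the €250,800 threshold, so the full €2,550 applies.
Energy Efficiency Rebate: income exceeds €241,100 by €1,800, which is 2 full-or-partial €1,000 increments; reduction = 2 × €65 = €130, leaving €1,105.
Child Care Credit: €242,900 is below the €256,300 cutoff, so the full €2,750 applies.
Total: €236 + €2,550 + €1,105 + €2,750 = €6,641.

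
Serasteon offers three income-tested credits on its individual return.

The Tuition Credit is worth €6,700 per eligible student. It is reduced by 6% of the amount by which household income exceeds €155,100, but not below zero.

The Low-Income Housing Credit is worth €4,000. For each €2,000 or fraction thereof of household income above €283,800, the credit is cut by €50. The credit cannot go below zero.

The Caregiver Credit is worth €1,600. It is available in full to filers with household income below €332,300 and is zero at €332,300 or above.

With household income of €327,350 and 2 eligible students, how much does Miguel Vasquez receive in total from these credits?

€7,565

Tuition Credit: base = 2 × €6,700 = €13,400. 6% of the €172,250 excess over €155,100 is €10,335; credit = €13,400 − €10,335 = €3,065.
Low-Income Housing Credit: income exceeds €283,800 by €43,550, which is 22 full-or-partial €2,000 increments; reduction = 22 × €50 = €1,100, leaving €2,900.
Caregiver Credit: €327,350 is below the €332,300 cutoff, so the full €1,600 applies.
Total: €3,065 + €2,900 + €1,600 = €7,565.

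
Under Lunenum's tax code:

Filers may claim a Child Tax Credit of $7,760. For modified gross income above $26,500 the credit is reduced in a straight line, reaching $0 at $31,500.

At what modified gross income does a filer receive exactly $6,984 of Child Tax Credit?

$27,000

$6,984 is 6,984/7,760 of the full $7,760, so 776/7,760 of the $5,000 range has been used: income = $26,500 + $5,000 × 776/7,760 = $27,000.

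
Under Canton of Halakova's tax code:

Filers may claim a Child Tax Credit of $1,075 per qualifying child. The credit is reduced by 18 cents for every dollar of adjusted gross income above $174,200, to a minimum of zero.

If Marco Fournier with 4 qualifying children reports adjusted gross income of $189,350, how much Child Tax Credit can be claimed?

$1,573

Child Tax Credit: base = 4 × $1,075 = $4,300. 18% of the $15,150 excess over $174,200 is $2,727; credit = $4,300 − $2,727 = $1,573.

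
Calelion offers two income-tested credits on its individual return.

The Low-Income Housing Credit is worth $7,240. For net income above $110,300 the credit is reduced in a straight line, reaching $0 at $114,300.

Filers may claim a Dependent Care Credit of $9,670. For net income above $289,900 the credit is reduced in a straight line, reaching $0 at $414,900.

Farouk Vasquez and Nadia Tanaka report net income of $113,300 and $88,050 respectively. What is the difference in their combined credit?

Farouk ($113,300): Low-Income Housing Credit: $113,300 is $3,000 into a $4,000 phase-out range, leaving 1,000/4,000 of the credit: $7,240 × 1,000/4,000 = $1,810. Dependent Care Credit: $113,300 is at or below the $289,900 threshold, so the full $9,670 applies. total $1,810 + $9,670 = $11,480
Nadia ($88,050): Low-Income Housing Credit: $88,050 is at or below the $110,300 threshold, so the full $7,240 applies. Dependent Care Credit: $88,050 is at or below the $289,900 threshold, so the full $9,670 applies. total $7,240 + $9,670 = $16,910
Difference: |$11,480 − $16,910| = $5,430.

$5,430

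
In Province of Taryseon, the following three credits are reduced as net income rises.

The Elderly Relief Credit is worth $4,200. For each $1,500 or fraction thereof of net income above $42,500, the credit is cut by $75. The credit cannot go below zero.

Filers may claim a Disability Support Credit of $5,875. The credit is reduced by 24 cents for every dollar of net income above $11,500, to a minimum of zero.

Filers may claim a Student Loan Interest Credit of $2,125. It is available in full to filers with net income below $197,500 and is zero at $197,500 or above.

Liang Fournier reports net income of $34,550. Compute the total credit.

$6,668

Elderly Relief Credit: $34,550 is at or below the $42,500 threshold, so the full $4,200 applies.
Disability Support Credit: 24% of the $23,050 excess over $11,500 is $5,532; credit = $5,875 − $5,532 = $343.
Student Loan Interest Credit: $34,550 is below the $197,500 cutoff, so the full $2,125 applies.
Total: $4,200 + $343 + $2,125 = $6,668.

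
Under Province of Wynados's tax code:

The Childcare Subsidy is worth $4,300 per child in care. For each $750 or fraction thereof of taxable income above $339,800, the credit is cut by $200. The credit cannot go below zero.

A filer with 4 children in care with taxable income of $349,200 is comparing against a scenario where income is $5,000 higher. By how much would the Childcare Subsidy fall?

At $349,200 — base = 4 × $4,300 = $17,200. income exceeds $339,800 by $9,400, which is 13 full-or-partial $750 increments; reduction = 13 × $200 = $2,600, leaving $14,600.
At $354,200 — base = 4 × $4,300 = $17,200. income exceeds $339,800 by $14,400, which is 20 full-or-partial $750 increments; reduction = 20 × $200 = $4,000, leaving $13,200.
Lost: $14,600 − $13,200 = $1,400.

$1,400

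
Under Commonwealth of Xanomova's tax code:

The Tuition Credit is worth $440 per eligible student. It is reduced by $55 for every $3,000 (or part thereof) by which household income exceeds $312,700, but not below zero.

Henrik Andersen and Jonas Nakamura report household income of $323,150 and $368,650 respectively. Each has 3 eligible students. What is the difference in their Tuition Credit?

$825

Henrik ($323,150): Tuition Credit: base = 3 × $440 = $1,320. income exceeds $312,700 by $10,450, which is 4 full-or-partial $3,000 increments; reduction = 4 × $55 = $220, leaving $1,100.
Jonas ($368,650): Tuition Credit: base = 3 × $440 = $1,320. income exceeds $312,700 by $55,950, which is 19 full-or-partial $3,000 increments; reduction = 19 × $55 = $1,045, leaving $275.
Difference: |$1,100 − $275| = $825.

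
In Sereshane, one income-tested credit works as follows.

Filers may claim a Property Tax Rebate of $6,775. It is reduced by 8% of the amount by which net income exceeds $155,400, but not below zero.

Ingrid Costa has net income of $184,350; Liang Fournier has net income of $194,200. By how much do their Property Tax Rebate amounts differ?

$788

Ingrid ($184,350): Property Tax Rebate: 8% of the $28,950 excess over $155,400 is $2,316; credit = $6,775 − $2,316 = $4,459.
Liang ($194,200): Property Tax Rebate: 8% of the $38,800 excess over $155,400 is $3,104; credit = $6,775 − $3,104 = $3,671.
Difference: |$4,459 − $3,671| = $788.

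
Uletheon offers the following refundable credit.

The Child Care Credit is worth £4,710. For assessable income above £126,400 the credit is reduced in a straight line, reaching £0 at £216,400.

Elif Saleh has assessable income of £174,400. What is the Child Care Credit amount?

£2,198

Child Care Credit: £174,400 is £48,000 into a £90,000 phase-out range, leaving 42,000/90,000 of the credit: £4,710 × 42,000/90,000 = £2,198.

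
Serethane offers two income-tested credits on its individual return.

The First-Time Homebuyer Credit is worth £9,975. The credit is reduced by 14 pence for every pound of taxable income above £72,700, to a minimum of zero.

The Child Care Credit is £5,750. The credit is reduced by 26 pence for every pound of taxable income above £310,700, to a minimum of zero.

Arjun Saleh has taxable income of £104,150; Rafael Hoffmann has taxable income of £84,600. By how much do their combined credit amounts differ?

Arjun (£104,150): First-Time Homebuyer Credit: 14% of the £31,450 excess over £72,700 is £4,403; credit = £9,975 − £4,403 = £5,572. Child Care Credit: £104,150 is at or below the £310,700 threshold, so the full £5,750 applies. total £5,572 + £5,750 = £11,322
Rafael (£84,600): First-Time Homebuyer Credit: 14% of the £11,900 excess over £72,700 is £1,666; credit = £9,975 − £1,666 = £8,309. Child Care Credit: £84,600 is at or below the £310,700 threshold, so the full £5,750 applies. total £8,309 + £5,750 = £14,059
Difference: |£11,322 − £14,059| = £2,737.

£2,737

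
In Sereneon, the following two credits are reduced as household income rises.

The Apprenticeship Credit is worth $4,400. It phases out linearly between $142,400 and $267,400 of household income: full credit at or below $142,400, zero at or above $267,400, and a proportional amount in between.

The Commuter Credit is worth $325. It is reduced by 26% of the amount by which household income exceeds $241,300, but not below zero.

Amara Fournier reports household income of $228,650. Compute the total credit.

Apprenticeship Credit: $228,650 is $86,250 into a $125,000 phase-out range, leaving 38,750/125,000 of the credit: $4,400 × 38,750/125,000 = $1,364.
Commuter Credit: $228,650 is at or below the $241,300 threshold, so the full $325 applies.
Total: $1,364 + $325 = $1,689.

$1,689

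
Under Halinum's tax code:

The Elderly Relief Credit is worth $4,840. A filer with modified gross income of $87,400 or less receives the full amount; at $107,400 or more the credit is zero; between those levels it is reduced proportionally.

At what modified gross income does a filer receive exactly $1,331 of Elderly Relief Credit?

$101,900

$1,331 is 1,331/4,840 of the full $4,840, so 3,509/4,840 of the $20,000 range has been used: income = $87,400 + $20,000 × 3,509/4,840 = $101,900.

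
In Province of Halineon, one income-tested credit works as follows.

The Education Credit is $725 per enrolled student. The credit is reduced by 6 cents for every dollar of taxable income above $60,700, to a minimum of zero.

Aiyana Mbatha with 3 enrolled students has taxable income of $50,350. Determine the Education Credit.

$2,175

Education Credit: base = 3 × $725 = $2,175. $50,350 is at or below the $60,700 threshold, so the full $2,175 applies.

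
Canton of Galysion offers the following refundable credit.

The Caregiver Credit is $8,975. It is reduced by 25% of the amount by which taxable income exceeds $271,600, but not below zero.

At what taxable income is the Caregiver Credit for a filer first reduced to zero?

$307,500

The credit falls by 25% of each dollar above $271,600, so it reaches zero when the excess is $8,975 / 25% = $35,900: income = $271,600 + $35,900 = $307,500.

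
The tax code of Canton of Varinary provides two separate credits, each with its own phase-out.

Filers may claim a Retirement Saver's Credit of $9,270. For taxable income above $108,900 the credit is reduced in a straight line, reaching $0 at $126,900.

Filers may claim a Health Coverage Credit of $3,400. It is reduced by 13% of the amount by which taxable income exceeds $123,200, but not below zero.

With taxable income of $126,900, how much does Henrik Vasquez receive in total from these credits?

$2,919

Retirement Saver's Credit: $126,900 is at or above $126,900, so the credit is $0.
Health Coverage Credit: 13% of the $3,700 excess over $123,200 is $481; credit = $3,400 − $481 = $2,919.
Total: $0 + $2,919 = $2,919.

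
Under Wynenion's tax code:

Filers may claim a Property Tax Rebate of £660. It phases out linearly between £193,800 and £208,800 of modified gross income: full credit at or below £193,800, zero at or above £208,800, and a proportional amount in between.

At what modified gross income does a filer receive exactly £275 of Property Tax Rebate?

£275 is 275/660 of the full £660, so 385/660 of the £15,000 range has been used: income = £193,800 + £15,000 × 385/660 = £202,550.

£202,550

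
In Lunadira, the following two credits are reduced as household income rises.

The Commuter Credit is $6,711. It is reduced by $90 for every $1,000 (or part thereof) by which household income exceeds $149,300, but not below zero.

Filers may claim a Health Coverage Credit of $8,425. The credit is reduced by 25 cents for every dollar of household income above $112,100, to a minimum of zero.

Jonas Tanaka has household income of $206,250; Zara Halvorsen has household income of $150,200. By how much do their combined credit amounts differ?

$5,040

Jonas ($206,250): Commuter Credit: income exceeds $149,300 by $56,950, which is 57 full-or-partial $1,000 increments; reduction = 57 × $90 = $5,130, leaving $1,581. Health Coverage Credit: 25% of the $94,150 excess over $112,100 is $23,537.50 ≥ base, so the credit is $0. total $1,581 + $0 = $1,581
Zara ($150,200): Commuter Credit: income exceeds $149,300 by $900, which is 1 full-or-partial $1,000 increment; reduction = 1 × $90 = $90, leaving $6,621. Health Coverage Credit: 25% of the $38,100 excess over $112,100 is $9,525 ≥ base, so the credit is $0. total $6,621 + $0 = $6,621
Difference: |$1,581 − $6,621| = $5,040.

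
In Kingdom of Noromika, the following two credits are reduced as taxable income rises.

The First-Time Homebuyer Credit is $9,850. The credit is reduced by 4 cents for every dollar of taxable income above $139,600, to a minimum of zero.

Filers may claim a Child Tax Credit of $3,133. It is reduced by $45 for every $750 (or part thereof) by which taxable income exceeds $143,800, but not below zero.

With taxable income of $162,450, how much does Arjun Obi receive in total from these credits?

$10,944

First-Time Homebuyer Credit: 4% of the $22,850 excess over $139,600 is $914; credit = $9,850 − $914 = $8,936.
Child Tax Credit: income exceeds $143,800 by $18,650, which is 25 full-or-partial $750 increments; reduction = 25 × $45 = $1,125, leaving $2,008.
Total: $8,936 + $2,008 = $10,944.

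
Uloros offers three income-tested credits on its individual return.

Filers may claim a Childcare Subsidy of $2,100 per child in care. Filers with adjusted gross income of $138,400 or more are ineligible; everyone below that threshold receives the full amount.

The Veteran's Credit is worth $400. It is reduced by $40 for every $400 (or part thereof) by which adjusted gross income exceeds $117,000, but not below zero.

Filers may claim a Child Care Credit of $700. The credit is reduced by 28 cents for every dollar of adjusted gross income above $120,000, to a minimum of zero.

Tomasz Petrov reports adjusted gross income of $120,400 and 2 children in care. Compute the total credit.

Childcare Subsidy: base = 2 × $2,100 = $4,200. $120,400 is below the $138,400 cutoff, so the full $4,200 applies.
Veteran's Credit: income exceeds $117,000 by $3,400, which is 9 full-or-partial $400 increments; reduction = 9 × $40 = $360, leaving $40.
Child Care Credit: 28% of the $400 excess over $120,000 is $112; credit = $700 − $112 = $588.
Total: $4,200 + $40 + $588 = $4,828.

$4,828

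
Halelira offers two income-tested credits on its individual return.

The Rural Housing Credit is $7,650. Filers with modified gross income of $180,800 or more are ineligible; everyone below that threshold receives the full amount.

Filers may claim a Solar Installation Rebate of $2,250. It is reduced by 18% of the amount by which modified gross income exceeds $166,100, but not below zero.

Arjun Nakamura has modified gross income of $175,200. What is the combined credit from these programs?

$8,262

Rural Housing Credit: $175,200 is below the $180,800 cutoff, so the full $7,650 applies.
Solar Installation Rebate: 18% of the $9,100 excess over $166,100 is $1,638; credit = $2,250 − $1,638 = $612.
Total: $7,650 + $612 = $8,262.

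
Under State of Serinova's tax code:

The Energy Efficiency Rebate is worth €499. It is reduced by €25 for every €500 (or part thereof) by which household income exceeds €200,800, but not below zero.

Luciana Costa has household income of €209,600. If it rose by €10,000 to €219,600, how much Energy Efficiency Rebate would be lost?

At €209,600 — income exceeds €200,800 by €8,800, which is 18 full-or-partial €500 increments; reduction = 18 × €25 = €450, leaving €49.
At €219,600 — income exceeds €200,800 by €18,800 → 38 increments × €25 = €950 ≥ base, so the credit is €0.
Lost: €49 − €0 = €49.

€49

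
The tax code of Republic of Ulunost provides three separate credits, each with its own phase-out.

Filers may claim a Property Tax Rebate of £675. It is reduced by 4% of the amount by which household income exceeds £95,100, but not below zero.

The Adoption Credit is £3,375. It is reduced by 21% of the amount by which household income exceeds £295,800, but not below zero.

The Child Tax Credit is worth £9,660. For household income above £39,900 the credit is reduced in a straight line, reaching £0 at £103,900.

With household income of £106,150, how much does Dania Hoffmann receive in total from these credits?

£3,608

Property Tax Rebate: 4% of the £11,050 excess over £95,100 is £442; credit = £675 − £442 = £233.
Adoption Credit: £106,150 is at or below the £295,800 threshold, so the full £3,375 applies.
Child Tax Credit: £106,150 is at or above £103,900, so the credit is £0.
Total: £233 + £3,375 + £0 = £3,608.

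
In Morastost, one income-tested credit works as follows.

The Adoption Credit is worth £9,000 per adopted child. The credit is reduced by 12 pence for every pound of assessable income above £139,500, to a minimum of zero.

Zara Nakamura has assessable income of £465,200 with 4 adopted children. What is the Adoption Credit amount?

Adoption Credit: base = 4 × £9,000 = £36,000. 12% of the £325,700 excess over £139,500 is £39,084 ≥ base, so the credit is £0.

£0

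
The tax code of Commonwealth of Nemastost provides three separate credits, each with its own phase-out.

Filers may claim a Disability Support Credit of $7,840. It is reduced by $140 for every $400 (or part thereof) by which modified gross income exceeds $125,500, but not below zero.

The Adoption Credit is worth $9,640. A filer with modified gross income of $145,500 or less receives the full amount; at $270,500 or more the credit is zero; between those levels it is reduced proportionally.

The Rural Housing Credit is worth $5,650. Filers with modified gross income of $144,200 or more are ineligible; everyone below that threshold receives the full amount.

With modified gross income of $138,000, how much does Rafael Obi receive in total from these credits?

Disability Support Credit: income exceeds $125,500 by $12,500, which is 32 full-or-partial $400 increments; reduction = 32 × $140 = $4,480, leaving $3,360.
Adoption Credit: $138,000 is at or below the $145,500 threshold, so the full $9,640 applies.
Rural Housing Credit: $138,000 is below the $144,200 cutoff, so the full $5,650 applies.
Total: $3,360 + $9,640 + $5,650 = $18,650.

$18,650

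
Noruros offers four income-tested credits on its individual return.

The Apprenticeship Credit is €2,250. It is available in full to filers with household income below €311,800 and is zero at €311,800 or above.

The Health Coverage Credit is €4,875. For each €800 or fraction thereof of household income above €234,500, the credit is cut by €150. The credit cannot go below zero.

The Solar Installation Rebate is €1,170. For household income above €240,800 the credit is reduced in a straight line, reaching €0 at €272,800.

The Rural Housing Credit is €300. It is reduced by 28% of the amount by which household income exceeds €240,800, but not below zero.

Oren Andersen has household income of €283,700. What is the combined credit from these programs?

Apprenticeship Credit: €283,700 is below the €311,800 cutoff, so the full €2,250 applies.
Health Coverage Credit: income exceeds €234,500 by €49,200 → 62 increments × €150 = €9,300 ≥ base, so the credit is €0.
Solar Installation Rebate: €283,700 is at or above €272,800, so the credit is €0.
Rural Housing Credit: 28% of the €42,900 excess over €240,800 is €12,012 ≥ base, so the credit is €0.
Total: €2,250 + €0 + €0 + €0 = €2,250.

€2,250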